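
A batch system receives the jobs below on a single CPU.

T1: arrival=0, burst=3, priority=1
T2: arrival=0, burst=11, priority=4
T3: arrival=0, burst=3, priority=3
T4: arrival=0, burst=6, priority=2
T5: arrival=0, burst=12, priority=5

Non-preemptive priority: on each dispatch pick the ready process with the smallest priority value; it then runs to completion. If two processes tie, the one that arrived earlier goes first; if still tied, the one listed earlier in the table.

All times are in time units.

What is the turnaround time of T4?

Timeline: | T1 0-3 | T4 3-9 | T3 9-12 | T2 12-23 | T5 23-35 |
Completion: T1=3  T2=23  T3=12  T4=9  T5=35
Turnaround(T4) = completion − arrival = 9 − 0 = 9

9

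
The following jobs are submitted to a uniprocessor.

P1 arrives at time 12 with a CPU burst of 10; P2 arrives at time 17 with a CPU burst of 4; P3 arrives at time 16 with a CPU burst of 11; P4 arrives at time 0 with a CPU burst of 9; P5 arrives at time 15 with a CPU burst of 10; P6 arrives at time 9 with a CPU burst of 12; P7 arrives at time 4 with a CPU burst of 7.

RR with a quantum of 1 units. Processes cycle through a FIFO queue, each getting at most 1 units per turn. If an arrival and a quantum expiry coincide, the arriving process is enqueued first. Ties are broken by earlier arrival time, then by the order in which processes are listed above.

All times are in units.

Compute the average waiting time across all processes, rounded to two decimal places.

27.14

Schedule: | P4 0-4 | P7 4-5 | P4 5-6 | P7 6-7 | P4 7-8 | P7 8-9 | P4 9-10 | P6 10-11 | P7 11-12 | P4 12-13 | P6 13-14 | P1 14-15 | P7 15-16 | P4 16-17 | P6 17-18 | P5 18-19 | P1 19-20 | P3 20-21 | P7 21-22 | P2 22-23 | P6 23-24 | P5 24-25 | P1 25-26 | P3 26-27 | P7 27-28 | P2 28-29 | P6 29-30 | P5 30-31 | P1 31-32 | P3 32-33 | P2 33-34 | P6 34-35 | P5 35-36 | P1 36-37 | P3 37-38 | P2 38-39 | P6 39-40 | P5 40-41 | P1 41-42 | P3 42-43 | P6 43-44 | P5 44-45 | P1 45-46 | P3 46-47 | P6 47-48 | P5 48-49 | P1 49-50 | P3 50-51 | P6 51-52 | P5 52-53 | P1 53-54 | P3 54-55 | P6 55-56 | P5 56-57 | P1 57-58 | P3 58-59 | P6 59-60 | P5 60-61 | P3 61-63 |
Completion: P1=58  P2=39  P3=63  P4=17  P5=61  P6=60  P7=28
Turnaround (C−A): P1=46  P2=22  P3=47  P4=17  P5=46  P6=51  P7=24
Waiting times: P1=36, P2=18, P3=36, P4=8, P5=36, P6=39, P7=17
Average waiting = (36+18+36+8+36+39+17) / 7 = 190/7 = 27.14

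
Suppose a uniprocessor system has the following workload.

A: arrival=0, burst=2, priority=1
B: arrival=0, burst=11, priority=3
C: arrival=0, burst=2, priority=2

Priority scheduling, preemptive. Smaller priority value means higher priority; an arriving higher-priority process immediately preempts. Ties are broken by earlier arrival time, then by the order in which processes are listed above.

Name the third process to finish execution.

B

Schedule: | A 0-2 | C 2-4 | B 4-15 |
Completion: A=2  B=15  C=4
Finish order: A → C → B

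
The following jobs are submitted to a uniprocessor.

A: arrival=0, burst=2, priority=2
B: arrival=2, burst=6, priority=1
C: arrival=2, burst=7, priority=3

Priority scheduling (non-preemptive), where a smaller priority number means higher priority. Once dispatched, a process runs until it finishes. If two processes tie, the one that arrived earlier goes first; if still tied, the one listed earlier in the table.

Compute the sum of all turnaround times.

Timeline: | A 0-2 | B 2-8 | C 8-15 |
Completion: A=2  B=8  C=15
Turnaround = completion − arrival: A=2, B=6, C=13
Total turnaround = 2 + 6 + 13 = 21

21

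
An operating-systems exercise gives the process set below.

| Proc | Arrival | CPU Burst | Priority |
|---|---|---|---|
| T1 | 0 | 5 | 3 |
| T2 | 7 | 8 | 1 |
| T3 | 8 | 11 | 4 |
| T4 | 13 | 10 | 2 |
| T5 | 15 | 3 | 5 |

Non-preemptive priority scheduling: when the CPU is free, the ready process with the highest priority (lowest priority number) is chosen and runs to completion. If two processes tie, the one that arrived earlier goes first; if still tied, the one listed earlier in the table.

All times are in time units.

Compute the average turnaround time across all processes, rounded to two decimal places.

15.40

Timeline: | T1 0-5 | idle 5-7 | T2 7-15 | T4 15-25 | T3 25-36 | T5 36-39 |
Completion: T1=5  T2=15  T3=36  T4=25  T5=39
Turnaround (C−A): T1=5  T2=8  T3=28  T4=12  T5=24
Turnaround times: T1=5, T2=8, T3=28, T4=12, T5=24
Average turnaround = (5+8+28+12+24) / 5 = 77/5 = 15.40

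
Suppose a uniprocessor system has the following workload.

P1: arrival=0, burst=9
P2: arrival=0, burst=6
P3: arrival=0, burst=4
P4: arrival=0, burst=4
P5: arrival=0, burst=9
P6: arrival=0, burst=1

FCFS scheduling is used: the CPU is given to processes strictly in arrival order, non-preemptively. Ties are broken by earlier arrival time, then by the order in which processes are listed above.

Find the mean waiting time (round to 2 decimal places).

Timeline: | P1 0-9 | P2 9-15 | P3 15-19 | P4 19-23 | P5 23-32 | P6 32-33 |
Completion: P1=9  P2=15  P3=19  P4=23  P5=32  P6=33
Turnaround (C−A): P1=9  P2=15  P3=19  P4=23  P5=32  P6=33
Waiting times: P1=0, P2=9, P3=15, P4=19, P5=23, P6=32
Average waiting = (0+9+15+19+23+32) / 6 = 98/6 = 16.33

16.33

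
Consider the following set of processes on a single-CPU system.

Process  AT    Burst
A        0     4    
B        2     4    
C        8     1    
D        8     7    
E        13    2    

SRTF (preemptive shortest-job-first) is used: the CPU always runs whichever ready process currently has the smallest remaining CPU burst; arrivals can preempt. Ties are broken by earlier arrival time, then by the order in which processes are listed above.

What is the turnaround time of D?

Gantt: | A 0-4 | B 4-8 | C 8-9 | D 9-13 | E 13-15 | D 15-18 |
Completion: A=4  B=8  C=9  D=18  E=15
Turnaround(D) = completion − arrival = 18 − 8 = 10

10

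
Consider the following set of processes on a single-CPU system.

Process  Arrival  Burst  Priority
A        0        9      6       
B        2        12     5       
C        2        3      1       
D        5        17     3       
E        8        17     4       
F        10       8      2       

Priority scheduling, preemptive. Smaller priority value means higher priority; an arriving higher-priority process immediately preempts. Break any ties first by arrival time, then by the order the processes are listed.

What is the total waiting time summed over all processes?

132

Gantt: | A 0-2 | C 2-5 | D 5-10 | F 10-18 | D 18-30 | E 30-47 | B 47-59 | A 59-66 |
Completion: A=66  B=59  C=5  D=30  E=47  F=18
Waiting = turnaround − burst: A=57, B=45, C=0, D=8, E=22, F=0
Total waiting = 57 + 45 + 0 + 8 + 22 + 0 = 132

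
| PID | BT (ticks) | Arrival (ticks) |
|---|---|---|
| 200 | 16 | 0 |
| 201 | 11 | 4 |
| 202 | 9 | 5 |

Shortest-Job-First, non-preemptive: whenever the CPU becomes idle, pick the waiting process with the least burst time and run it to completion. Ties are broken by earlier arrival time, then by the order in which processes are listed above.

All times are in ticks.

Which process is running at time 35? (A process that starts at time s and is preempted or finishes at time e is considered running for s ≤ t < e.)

201

Timeline: | 200 0-16 | 202 16-25 | 201 25-36 |
Completion: 200=16  201=36  202=25
Turnaround (C−A): 200=16  201=32  202=20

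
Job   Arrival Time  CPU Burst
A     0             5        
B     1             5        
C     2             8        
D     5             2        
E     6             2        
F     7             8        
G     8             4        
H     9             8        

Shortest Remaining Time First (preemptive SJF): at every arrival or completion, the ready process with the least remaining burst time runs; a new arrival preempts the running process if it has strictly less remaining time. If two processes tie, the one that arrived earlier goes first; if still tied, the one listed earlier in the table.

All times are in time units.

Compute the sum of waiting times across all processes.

Timeline: | A 0-5 | D 5-7 | E 7-9 | G 9-13 | B 13-18 | C 18-26 | F 26-34 | H 34-42 |
Completion: A=5  B=18  C=26  D=7  E=9  F=34  G=13  H=42
Turnaround (C−A): A=5  B=17  C=24  D=2  E=3  F=27  G=5  H=33
Waiting = turnaround − burst: A=0, B=12, C=16, D=0, E=1, F=19, G=1, H=25
Total waiting = 0 + 12 + 16 + 0 + 1 + 19 + 1 + 25 = 74

74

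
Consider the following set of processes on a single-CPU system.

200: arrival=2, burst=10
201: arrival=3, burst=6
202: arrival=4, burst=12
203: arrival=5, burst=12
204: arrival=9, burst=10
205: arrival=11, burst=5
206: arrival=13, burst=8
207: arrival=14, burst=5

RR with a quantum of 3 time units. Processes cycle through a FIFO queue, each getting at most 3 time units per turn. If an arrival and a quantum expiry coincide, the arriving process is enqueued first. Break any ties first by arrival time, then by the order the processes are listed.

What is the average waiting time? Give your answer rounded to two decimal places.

Schedule: | idle 0-2 | 200 2-5 | 201 5-8 | 202 8-11 | 203 11-14 | 200 14-17 | 201 17-20 | 204 20-23 | 205 23-26 | 202 26-29 | 206 29-32 | 207 32-35 | 203 35-38 | 200 38-41 | 204 41-44 | 205 44-46 | 202 46-49 | 206 49-52 | 207 52-54 | 203 54-57 | 200 57-58 | 204 58-61 | 202 61-64 | 206 64-66 | 203 66-69 | 204 69-70 |
Completion: 200=58  201=20  202=64  203=69  204=70  205=46  206=66  207=54
Waiting times: 200=46, 201=11, 202=48, 203=52, 204=51, 205=30, 206=45, 207=35
Average waiting = (46+11+48+52+51+30+45+35) / 8 = 318/8 = 39.75

39.75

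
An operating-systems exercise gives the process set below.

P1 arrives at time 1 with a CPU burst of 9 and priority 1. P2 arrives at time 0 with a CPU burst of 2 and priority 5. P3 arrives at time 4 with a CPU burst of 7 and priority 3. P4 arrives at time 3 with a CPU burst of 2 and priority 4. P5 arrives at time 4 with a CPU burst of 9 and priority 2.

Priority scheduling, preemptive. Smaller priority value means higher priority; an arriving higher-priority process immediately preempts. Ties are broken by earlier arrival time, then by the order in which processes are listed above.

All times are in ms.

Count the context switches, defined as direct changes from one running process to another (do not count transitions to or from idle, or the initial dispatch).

Gantt: | P2 0-1 | P1 1-10 | P5 10-19 | P3 19-26 | P4 26-28 | P2 28-29 |
Completion: P1=10  P2=29  P3=26  P4=28  P5=19
Turnaround (C−A): P1=9  P2=29  P3=22  P4=25  P5=15

5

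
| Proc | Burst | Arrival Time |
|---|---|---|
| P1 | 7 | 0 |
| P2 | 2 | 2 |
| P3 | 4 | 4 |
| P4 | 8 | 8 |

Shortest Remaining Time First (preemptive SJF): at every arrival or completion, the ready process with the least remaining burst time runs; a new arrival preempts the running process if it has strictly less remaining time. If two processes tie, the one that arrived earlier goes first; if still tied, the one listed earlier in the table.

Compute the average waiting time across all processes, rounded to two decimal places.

2.75

Gantt: | P1 0-2 | P2 2-4 | P3 4-8 | P1 8-13 | P4 13-21 |
Completion: P1=13  P2=4  P3=8  P4=21
Turnaround (C−A): P1=13  P2=2  P3=4  P4=13
Waiting times: P1=6, P2=0, P3=0, P4=5
Average waiting = (6+0+0+5) / 4 = 11/4 = 2.75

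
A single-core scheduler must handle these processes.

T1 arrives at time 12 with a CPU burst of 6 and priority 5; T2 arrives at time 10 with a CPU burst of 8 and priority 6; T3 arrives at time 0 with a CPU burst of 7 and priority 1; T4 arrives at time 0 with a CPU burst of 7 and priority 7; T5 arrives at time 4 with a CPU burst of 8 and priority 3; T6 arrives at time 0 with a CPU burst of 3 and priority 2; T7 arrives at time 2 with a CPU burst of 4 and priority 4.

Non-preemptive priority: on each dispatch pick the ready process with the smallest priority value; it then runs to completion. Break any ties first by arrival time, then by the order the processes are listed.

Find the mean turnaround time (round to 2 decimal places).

Schedule: | T3 0-7 | T6 7-10 | T5 10-18 | T7 18-22 | T1 22-28 | T2 28-36 | T4 36-43 |
Completion: T1=28  T2=36  T3=7  T4=43  T5=18  T6=10  T7=22
Turnaround times: T1=16, T2=26, T3=7, T4=43, T5=14, T6=10, T7=20
Average turnaround = (16+26+7+43+14+10+20) / 7 = 136/7 = 19.43

19.43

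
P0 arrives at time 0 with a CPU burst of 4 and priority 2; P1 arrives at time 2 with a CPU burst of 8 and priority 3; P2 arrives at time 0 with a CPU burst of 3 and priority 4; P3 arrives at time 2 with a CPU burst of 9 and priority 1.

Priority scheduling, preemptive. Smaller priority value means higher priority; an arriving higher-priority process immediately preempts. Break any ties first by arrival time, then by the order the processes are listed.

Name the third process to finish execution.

Gantt: | P0 0-2 | P3 2-11 | P0 11-13 | P1 13-21 | P2 21-24 |
Completion: P0=13  P1=21  P2=24  P3=11
Finish order: P3 → P0 → P1 → P2

P1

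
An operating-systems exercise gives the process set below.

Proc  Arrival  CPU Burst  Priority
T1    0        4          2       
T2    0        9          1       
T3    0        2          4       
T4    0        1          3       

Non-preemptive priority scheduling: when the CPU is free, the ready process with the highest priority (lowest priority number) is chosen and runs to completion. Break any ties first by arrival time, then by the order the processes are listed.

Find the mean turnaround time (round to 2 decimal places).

13.00

Schedule: | T2 0-9 | T1 9-13 | T4 13-14 | T3 14-16 |
Completion: T1=13  T2=9  T3=16  T4=14
Turnaround (C−A): T1=13  T2=9  T3=16  T4=14
Turnaround times: T1=13, T2=9, T3=16, T4=14
Average turnaround = (13+9+16+14) / 4 = 52/4 = 13.00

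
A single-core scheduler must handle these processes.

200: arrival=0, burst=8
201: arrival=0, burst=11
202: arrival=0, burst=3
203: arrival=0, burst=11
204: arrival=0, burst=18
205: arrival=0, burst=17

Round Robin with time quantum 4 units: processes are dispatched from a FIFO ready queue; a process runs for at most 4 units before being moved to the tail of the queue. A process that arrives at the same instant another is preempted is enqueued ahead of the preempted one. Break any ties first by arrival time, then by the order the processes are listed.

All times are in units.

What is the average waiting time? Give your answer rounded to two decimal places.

33.33

Schedule: | 200 0-4 | 201 4-8 | 202 8-11 | 203 11-15 | 204 15-19 | 205 19-23 | 200 23-27 | 201 27-31 | 203 31-35 | 204 35-39 | 205 39-43 | 201 43-46 | 203 46-49 | 204 49-53 | 205 53-57 | 204 57-61 | 205 61-65 | 204 65-67 | 205 67-68 |
Completion: 200=27  201=46  202=11  203=49  204=67  205=68
Waiting times: 200=19, 201=35, 202=8, 203=38, 204=49, 205=51
Average waiting = (19+35+8+38+49+51) / 6 = 200/6 = 33.33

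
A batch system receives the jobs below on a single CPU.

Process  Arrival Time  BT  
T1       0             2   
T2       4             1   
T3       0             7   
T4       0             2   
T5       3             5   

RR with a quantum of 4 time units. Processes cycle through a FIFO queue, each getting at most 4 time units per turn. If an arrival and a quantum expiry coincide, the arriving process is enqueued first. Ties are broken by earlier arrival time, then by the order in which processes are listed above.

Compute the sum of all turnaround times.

Timeline: | T1 0-2 | T3 2-6 | T4 6-8 | T5 8-12 | T2 12-13 | T3 13-16 | T5 16-17 |
Completion: T1=2  T2=13  T3=16  T4=8  T5=17
Turnaround = completion − arrival: T1=2, T2=9, T3=16, T4=8, T5=14
Total turnaround = 2 + 9 + 16 + 8 + 14 = 49

49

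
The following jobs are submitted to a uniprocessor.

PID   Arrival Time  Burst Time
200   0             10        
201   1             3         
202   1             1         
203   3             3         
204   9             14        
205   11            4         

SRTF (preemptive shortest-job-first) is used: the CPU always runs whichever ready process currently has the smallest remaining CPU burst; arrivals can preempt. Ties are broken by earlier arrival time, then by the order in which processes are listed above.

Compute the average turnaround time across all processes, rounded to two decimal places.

Timeline: | 200 0-1 | 202 1-2 | 201 2-5 | 203 5-8 | 200 8-11 | 205 11-15 | 200 15-21 | 204 21-35 |
Completion: 200=21  201=5  202=2  203=8  204=35  205=15
Turnaround (C−A): 200=21  201=4  202=1  203=5  204=26  205=4
Turnaround times: 200=21, 201=4, 202=1, 203=5, 204=26, 205=4
Average turnaround = (21+4+1+5+26+4) / 6 = 61/6 = 10.17

10.17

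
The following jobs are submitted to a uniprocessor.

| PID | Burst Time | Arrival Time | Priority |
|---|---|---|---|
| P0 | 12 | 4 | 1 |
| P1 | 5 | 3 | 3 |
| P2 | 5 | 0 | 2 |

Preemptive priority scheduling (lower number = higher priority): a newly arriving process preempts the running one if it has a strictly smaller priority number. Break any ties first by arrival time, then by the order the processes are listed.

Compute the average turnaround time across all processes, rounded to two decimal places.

16.00

Timeline: | P2 0-4 | P0 4-16 | P2 16-17 | P1 17-22 |
Completion: P0=16  P1=22  P2=17
Turnaround (C−A): P0=12  P1=19  P2=17
Turnaround times: P0=12, P1=19, P2=17
Average turnaround = (12+19+17) / 3 = 48/3 = 16.00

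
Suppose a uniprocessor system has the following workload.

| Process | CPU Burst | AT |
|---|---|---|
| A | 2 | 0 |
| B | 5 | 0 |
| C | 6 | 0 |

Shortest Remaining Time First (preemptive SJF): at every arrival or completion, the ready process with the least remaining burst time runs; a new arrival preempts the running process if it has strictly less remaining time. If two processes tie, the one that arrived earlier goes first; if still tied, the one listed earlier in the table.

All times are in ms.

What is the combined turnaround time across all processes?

Gantt: | A 0-2 | B 2-7 | C 7-13 |
Completion: A=2  B=7  C=13
Turnaround (C−A): A=2  B=7  C=13
Turnaround = completion − arrival: A=2, B=7, C=13
Total turnaround = 2 + 7 + 13 = 22

22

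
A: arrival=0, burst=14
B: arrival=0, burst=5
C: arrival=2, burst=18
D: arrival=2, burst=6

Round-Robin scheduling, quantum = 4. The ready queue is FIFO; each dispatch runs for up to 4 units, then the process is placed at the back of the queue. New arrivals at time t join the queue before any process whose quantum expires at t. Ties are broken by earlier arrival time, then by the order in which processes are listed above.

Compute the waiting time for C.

23

Timeline: | A 0-4 | B 4-8 | C 8-12 | D 12-16 | A 16-20 | B 20-21 | C 21-25 | D 25-27 | A 27-31 | C 31-35 | A 35-37 | C 37-43 |
Completion: A=37  B=21  C=43  D=27
Waiting(C) = turnaround − burst = 41 − 18 = 23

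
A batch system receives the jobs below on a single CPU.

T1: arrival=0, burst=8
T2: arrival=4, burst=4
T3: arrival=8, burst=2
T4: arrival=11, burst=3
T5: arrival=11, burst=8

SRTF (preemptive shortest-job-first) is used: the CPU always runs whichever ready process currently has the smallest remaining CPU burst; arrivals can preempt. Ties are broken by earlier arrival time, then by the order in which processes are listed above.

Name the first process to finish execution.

T1

Schedule: | T1 0-8 | T3 8-10 | T2 10-14 | T4 14-17 | T5 17-25 |
Completion: T1=8  T2=14  T3=10  T4=17  T5=25
Turnaround (C−A): T1=8  T2=10  T3=2  T4=6  T5=14
Finish order: T1 → T3 → T2 → T4 → T5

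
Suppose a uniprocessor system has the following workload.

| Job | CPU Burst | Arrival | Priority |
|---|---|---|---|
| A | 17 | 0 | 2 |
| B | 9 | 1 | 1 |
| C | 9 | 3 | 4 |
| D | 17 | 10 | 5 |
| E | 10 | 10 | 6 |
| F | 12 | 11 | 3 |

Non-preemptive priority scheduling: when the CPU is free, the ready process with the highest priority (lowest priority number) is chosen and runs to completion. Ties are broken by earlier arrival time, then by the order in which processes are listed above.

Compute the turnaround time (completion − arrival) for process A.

Schedule: | A 0-17 | B 17-26 | F 26-38 | C 38-47 | D 47-64 | E 64-74 |
Completion: A=17  B=26  C=47  D=64  E=74  F=38
Turnaround(A) = completion − arrival = 17 − 0 = 17

17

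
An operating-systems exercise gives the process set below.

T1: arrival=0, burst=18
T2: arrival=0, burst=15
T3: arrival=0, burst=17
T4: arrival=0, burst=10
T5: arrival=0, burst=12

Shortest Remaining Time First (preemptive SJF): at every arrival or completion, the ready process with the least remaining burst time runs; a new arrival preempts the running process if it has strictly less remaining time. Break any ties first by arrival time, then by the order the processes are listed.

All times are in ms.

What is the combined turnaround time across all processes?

195

Timeline: | T4 0-10 | T5 10-22 | T2 22-37 | T3 37-54 | T1 54-72 |
Completion: T1=72  T2=37  T3=54  T4=10  T5=22
Turnaround (C−A): T1=72  T2=37  T3=54  T4=10  T5=22
Turnaround = completion − arrival: T1=72, T2=37, T3=54, T4=10, T5=22
Total turnaround = 72 + 37 + 54 + 10 + 22 = 195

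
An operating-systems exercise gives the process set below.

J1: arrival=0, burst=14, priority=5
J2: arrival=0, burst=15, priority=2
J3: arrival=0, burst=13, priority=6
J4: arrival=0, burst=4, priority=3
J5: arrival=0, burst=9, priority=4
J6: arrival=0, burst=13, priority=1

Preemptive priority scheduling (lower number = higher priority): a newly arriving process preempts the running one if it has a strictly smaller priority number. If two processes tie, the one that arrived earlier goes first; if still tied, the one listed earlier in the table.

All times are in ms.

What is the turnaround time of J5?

Gantt: | J6 0-13 | J2 13-28 | J4 28-32 | J5 32-41 | J1 41-55 | J3 55-68 |
Completion: J1=55  J2=28  J3=68  J4=32  J5=41  J6=13
Turnaround(J5) = completion − arrival = 41 − 0 = 41

41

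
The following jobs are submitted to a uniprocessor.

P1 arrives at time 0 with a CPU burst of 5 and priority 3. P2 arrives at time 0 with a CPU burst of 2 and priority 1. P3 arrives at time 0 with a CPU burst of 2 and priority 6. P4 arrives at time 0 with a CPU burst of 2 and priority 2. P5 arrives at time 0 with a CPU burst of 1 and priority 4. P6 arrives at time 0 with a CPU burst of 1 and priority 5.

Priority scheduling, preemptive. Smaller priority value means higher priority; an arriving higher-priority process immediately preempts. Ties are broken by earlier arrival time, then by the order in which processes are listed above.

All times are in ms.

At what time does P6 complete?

Gantt: | P2 0-2 | P4 2-4 | P1 4-9 | P5 9-10 | P6 10-11 | P3 11-13 |
Completion: P1=9  P2=2  P3=13  P4=4  P5=10  P6=11

11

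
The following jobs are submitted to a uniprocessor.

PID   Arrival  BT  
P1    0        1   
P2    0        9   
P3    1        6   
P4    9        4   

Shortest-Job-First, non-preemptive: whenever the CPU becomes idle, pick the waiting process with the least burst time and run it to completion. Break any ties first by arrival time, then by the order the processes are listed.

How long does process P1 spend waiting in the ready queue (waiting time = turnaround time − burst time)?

0

Schedule: | P1 0-1 | P3 1-7 | P2 7-16 | P4 16-20 |
Completion: P1=1  P2=16  P3=7  P4=20
Turnaround (C−A): P1=1  P2=16  P3=6  P4=11
Waiting(P1) = turnaround − burst = 1 − 1 = 0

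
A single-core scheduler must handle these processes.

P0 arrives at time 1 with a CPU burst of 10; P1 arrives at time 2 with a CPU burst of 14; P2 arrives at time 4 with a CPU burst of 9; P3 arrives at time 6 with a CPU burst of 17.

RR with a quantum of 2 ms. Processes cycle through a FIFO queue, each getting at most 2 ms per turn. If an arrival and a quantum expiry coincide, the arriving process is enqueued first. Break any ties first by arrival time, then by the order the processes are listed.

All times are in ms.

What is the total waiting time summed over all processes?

Timeline: | idle 0-1 | P0 1-3 | P1 3-5 | P0 5-7 | P2 7-9 | P1 9-11 | P3 11-13 | P0 13-15 | P2 15-17 | P1 17-19 | P3 19-21 | P0 21-23 | P2 23-25 | P1 25-27 | P3 27-29 | P0 29-31 | P2 31-33 | P1 33-35 | P3 35-37 | P2 37-38 | P1 38-40 | P3 40-42 | P1 42-44 | P3 44-51 |
Completion: P0=31  P1=44  P2=38  P3=51
Waiting = turnaround − burst: P0=20, P1=28, P2=25, P3=28
Total waiting = 20 + 28 + 25 + 28 = 101

101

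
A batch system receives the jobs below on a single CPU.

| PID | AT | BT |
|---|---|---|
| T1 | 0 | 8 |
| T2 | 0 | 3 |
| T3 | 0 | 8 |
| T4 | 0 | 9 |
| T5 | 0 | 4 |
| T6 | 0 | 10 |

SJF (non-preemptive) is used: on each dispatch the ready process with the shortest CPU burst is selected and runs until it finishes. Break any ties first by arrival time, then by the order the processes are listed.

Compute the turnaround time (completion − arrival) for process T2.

Timeline: | T2 0-3 | T5 3-7 | T1 7-15 | T3 15-23 | T4 23-32 | T6 32-42 |
Completion: T1=15  T2=3  T3=23  T4=32  T5=7  T6=42
Turnaround (C−A): T1=15  T2=3  T3=23  T4=32  T5=7  T6=42
Turnaround(T2) = completion − arrival = 3 − 0 = 3

3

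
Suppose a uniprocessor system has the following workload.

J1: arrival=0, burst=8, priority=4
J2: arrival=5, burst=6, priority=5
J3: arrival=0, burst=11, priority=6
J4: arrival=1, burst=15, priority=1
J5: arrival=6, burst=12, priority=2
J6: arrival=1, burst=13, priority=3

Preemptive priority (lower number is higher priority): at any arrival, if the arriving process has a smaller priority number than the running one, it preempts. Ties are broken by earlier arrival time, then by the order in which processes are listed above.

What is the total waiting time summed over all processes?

174

Schedule: | J1 0-1 | J4 1-16 | J5 16-28 | J6 28-41 | J1 41-48 | J2 48-54 | J3 54-65 |
Completion: J1=48  J2=54  J3=65  J4=16  J5=28  J6=41
Turnaround (C−A): J1=48  J2=49  J3=65  J4=15  J5=22  J6=40
Waiting = turnaround − burst: J1=40, J2=43, J3=54, J4=0, J5=10, J6=27
Total waiting = 40 + 43 + 54 + 0 + 10 + 27 = 174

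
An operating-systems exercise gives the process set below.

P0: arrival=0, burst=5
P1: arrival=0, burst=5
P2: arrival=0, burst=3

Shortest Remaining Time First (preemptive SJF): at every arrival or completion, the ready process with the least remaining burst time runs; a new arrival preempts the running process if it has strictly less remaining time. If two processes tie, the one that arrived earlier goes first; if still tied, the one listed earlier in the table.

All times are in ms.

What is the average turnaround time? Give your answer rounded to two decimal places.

8.00

Timeline: | P2 0-3 | P0 3-8 | P1 8-13 |
Completion: P0=8  P1=13  P2=3
Turnaround (C−A): P0=8  P1=13  P2=3
Turnaround times: P0=8, P1=13, P2=3
Average turnaround = (8+13+3) / 3 = 24/3 = 8.00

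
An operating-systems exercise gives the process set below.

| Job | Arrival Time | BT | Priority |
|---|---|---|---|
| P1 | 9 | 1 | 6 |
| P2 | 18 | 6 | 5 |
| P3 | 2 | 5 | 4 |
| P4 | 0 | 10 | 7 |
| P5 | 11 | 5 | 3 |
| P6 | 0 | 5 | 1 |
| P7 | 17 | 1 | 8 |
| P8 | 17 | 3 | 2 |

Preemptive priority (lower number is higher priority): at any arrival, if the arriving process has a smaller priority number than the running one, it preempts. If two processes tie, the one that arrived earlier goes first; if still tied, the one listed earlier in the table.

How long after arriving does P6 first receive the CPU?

0

Timeline: | P6 0-5 | P3 5-10 | P1 10-11 | P5 11-16 | P4 16-17 | P8 17-20 | P2 20-26 | P4 26-35 | P7 35-36 |
Completion: P1=11  P2=26  P3=10  P4=35  P5=16  P6=5  P7=36  P8=20
Response(P6) = first start − arrival = 0 − 0 = 0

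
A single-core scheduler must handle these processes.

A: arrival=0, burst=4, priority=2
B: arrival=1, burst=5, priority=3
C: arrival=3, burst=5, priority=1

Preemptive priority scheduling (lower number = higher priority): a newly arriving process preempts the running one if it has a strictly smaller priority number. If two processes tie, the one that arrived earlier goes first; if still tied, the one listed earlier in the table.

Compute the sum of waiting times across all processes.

Schedule: | A 0-3 | C 3-8 | A 8-9 | B 9-14 |
Completion: A=9  B=14  C=8
Turnaround (C−A): A=9  B=13  C=5
Waiting = turnaround − burst: A=5, B=8, C=0
Total waiting = 5 + 8 + 0 = 13

13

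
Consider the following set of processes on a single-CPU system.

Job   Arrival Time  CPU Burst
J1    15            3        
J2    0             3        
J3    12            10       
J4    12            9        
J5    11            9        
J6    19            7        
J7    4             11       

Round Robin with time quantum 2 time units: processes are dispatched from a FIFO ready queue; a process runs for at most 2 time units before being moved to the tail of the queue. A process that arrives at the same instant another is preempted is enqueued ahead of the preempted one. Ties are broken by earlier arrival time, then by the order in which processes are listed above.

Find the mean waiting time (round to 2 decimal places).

Gantt: | J2 0-3 | idle 3-4 | J7 4-12 | J5 12-14 | J3 14-16 | J4 16-18 | J7 18-20 | J5 20-22 | J1 22-24 | J3 24-26 | J4 26-28 | J6 28-30 | J7 30-31 | J5 31-33 | J1 33-34 | J3 34-36 | J4 36-38 | J6 38-40 | J5 40-42 | J3 42-44 | J4 44-46 | J6 46-48 | J5 48-49 | J3 49-51 | J4 51-52 | J6 52-53 |
Completion: J1=34  J2=3  J3=51  J4=52  J5=49  J6=53  J7=31
Turnaround (C−A): J1=19  J2=3  J3=39  J4=40  J5=38  J6=34  J7=27
Waiting times: J1=16, J2=0, J3=29, J4=31, J5=29, J6=27, J7=16
Average waiting = (16+0+29+31+29+27+16) / 7 = 148/7 = 21.14

21.14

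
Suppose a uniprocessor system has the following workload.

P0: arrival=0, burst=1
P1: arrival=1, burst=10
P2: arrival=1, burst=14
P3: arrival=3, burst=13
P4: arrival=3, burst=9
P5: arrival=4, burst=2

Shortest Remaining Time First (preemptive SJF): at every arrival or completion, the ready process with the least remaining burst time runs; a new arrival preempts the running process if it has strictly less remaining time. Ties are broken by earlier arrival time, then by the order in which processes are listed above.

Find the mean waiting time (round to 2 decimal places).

Timeline: | P0 0-1 | P1 1-4 | P5 4-6 | P1 6-13 | P4 13-22 | P3 22-35 | P2 35-49 |
Completion: P0=1  P1=13  P2=49  P3=35  P4=22  P5=6
Turnaround (C−A): P0=1  P1=12  P2=48  P3=32  P4=19  P5=2
Waiting times: P0=0, P1=2, P2=34, P3=19, P4=10, P5=0
Average waiting = (0+2+34+19+10+0) / 6 = 65/6 = 10.83

10.83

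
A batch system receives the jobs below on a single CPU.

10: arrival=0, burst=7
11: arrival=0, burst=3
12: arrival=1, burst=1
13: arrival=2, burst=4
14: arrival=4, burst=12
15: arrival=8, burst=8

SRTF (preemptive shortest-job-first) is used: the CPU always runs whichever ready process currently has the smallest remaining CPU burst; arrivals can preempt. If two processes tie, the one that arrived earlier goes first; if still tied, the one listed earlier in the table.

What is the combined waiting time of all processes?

Gantt: | 11 0-1 | 12 1-2 | 11 2-4 | 13 4-8 | 10 8-15 | 15 15-23 | 14 23-35 |
Completion: 10=15  11=4  12=2  13=8  14=35  15=23
Waiting = turnaround − burst: 10=8, 11=1, 12=0, 13=2, 14=19, 15=7
Total waiting = 8 + 1 + 0 + 2 + 19 + 7 = 37

37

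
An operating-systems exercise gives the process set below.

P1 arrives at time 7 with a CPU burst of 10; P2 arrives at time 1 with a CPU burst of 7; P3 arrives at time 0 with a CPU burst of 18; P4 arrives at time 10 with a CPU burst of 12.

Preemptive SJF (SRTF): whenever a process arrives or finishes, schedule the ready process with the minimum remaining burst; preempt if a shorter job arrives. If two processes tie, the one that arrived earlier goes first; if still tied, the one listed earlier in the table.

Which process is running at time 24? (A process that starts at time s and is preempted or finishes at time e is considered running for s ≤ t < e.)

Gantt: | P3 0-1 | P2 1-8 | P1 8-18 | P4 18-30 | P3 30-47 |
Completion: P1=18  P2=8  P3=47  P4=30
Turnaround (C−A): P1=11  P2=7  P3=47  P4=20

P4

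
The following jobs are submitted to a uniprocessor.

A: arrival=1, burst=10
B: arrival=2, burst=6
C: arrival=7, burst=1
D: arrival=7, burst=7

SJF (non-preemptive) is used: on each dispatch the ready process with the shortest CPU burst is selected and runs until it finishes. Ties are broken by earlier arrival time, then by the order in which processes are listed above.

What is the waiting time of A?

Schedule: | idle 0-1 | A 1-11 | C 11-12 | B 12-18 | D 18-25 |
Completion: A=11  B=18  C=12  D=25
Turnaround (C−A): A=10  B=16  C=5  D=18
Waiting(A) = turnaround − burst = 10 − 10 = 0

0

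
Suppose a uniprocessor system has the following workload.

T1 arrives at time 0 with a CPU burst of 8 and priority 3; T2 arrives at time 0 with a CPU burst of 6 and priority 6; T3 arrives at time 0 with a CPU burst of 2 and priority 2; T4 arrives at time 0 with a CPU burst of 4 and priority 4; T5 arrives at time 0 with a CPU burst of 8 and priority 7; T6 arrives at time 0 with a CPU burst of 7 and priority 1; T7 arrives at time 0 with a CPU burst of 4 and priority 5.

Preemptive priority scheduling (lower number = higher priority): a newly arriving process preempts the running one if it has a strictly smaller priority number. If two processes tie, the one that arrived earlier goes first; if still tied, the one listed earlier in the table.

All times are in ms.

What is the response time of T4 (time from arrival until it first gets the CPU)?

Schedule: | T6 0-7 | T3 7-9 | T1 9-17 | T4 17-21 | T7 21-25 | T2 25-31 | T5 31-39 |
Completion: T1=17  T2=31  T3=9  T4=21  T5=39  T6=7  T7=25
Turnaround (C−A): T1=17  T2=31  T3=9  T4=21  T5=39  T6=7  T7=25
Response(T4) = first start − arrival = 17 − 0 = 17

17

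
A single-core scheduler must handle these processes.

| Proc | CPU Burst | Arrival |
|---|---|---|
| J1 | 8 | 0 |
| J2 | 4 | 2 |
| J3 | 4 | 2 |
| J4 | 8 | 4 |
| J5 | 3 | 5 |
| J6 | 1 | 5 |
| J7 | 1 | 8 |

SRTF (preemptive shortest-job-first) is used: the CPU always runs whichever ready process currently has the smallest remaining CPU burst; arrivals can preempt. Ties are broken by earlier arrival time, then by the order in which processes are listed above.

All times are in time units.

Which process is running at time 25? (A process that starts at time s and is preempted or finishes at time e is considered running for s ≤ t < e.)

Timeline: | J1 0-2 | J2 2-6 | J6 6-7 | J5 7-8 | J7 8-9 | J5 9-11 | J3 11-15 | J1 15-21 | J4 21-29 |
Completion: J1=21  J2=6  J3=15  J4=29  J5=11  J6=7  J7=9
Turnaround (C−A): J1=21  J2=4  J3=13  J4=25  J5=6  J6=2  J7=1

J4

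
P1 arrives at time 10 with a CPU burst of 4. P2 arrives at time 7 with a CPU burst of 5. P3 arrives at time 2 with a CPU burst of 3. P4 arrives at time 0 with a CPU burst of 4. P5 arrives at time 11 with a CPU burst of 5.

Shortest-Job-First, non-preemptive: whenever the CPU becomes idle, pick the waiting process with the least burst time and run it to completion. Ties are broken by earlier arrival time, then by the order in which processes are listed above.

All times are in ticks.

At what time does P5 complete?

Schedule: | P4 0-4 | P3 4-7 | P2 7-12 | P1 12-16 | P5 16-21 |
Completion: P1=16  P2=12  P3=7  P4=4  P5=21
Turnaround (C−A): P1=6  P2=5  P3=5  P4=4  P5=10

21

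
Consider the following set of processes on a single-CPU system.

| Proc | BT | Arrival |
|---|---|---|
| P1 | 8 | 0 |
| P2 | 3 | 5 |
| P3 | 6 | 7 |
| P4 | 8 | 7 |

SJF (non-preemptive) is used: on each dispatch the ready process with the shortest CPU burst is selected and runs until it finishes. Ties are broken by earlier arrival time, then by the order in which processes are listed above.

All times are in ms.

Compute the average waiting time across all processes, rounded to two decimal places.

4.25

Gantt: | P1 0-8 | P2 8-11 | P3 11-17 | P4 17-25 |
Completion: P1=8  P2=11  P3=17  P4=25
Turnaround (C−A): P1=8  P2=6  P3=10  P4=18
Waiting times: P1=0, P2=3, P3=4, P4=10
Average waiting = (0+3+4+10) / 4 = 17/4 = 4.25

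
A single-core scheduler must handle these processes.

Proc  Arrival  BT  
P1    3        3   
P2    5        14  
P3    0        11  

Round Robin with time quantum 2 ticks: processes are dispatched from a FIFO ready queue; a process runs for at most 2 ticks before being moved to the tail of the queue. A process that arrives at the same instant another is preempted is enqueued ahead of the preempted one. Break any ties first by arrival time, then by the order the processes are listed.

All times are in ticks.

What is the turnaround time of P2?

23

Timeline: | P3 0-4 | P1 4-6 | P3 6-8 | P2 8-10 | P1 10-11 | P3 11-13 | P2 13-15 | P3 15-17 | P2 17-19 | P3 19-20 | P2 20-28 |
Completion: P1=11  P2=28  P3=20
Turnaround (C−A): P1=8  P2=23  P3=20
Turnaround(P2) = completion − arrival = 28 − 5 = 23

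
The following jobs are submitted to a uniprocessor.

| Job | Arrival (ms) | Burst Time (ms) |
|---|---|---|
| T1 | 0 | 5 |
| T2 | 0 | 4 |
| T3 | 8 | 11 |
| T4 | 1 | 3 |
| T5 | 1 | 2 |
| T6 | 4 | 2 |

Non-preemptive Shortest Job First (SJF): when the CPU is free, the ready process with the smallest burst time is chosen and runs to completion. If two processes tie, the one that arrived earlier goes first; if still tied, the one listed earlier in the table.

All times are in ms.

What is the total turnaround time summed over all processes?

Schedule: | T2 0-4 | T5 4-6 | T6 6-8 | T4 8-11 | T1 11-16 | T3 16-27 |
Completion: T1=16  T2=4  T3=27  T4=11  T5=6  T6=8
Turnaround (C−A): T1=16  T2=4  T3=19  T4=10  T5=5  T6=4
Turnaround = completion − arrival: T1=16, T2=4, T3=19, T4=10, T5=5, T6=4
Total turnaround = 16 + 4 + 19 + 10 + 5 + 4 = 58

58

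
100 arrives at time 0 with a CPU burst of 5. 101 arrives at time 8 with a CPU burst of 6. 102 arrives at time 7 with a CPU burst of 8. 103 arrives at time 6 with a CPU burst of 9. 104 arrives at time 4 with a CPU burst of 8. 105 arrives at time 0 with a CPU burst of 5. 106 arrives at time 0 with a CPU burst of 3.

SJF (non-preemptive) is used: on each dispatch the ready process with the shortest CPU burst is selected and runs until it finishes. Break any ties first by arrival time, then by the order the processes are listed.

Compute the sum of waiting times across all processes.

Gantt: | 106 0-3 | 100 3-8 | 105 8-13 | 101 13-19 | 104 19-27 | 102 27-35 | 103 35-44 |
Completion: 100=8  101=19  102=35  103=44  104=27  105=13  106=3
Turnaround (C−A): 100=8  101=11  102=28  103=38  104=23  105=13  106=3
Waiting = turnaround − burst: 100=3, 101=5, 102=20, 103=29, 104=15, 105=8, 106=0
Total waiting = 3 + 5 + 20 + 29 + 15 + 8 + 0 = 80

80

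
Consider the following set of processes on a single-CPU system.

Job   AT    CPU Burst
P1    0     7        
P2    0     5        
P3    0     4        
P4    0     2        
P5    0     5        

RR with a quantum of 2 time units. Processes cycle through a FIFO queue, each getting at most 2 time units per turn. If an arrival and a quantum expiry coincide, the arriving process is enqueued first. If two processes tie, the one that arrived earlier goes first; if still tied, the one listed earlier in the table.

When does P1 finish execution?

23

Schedule: | P1 0-2 | P2 2-4 | P3 4-6 | P4 6-8 | P5 8-10 | P1 10-12 | P2 12-14 | P3 14-16 | P5 16-18 | P1 18-20 | P2 20-21 | P5 21-22 | P1 22-23 |
Completion: P1=23  P2=21  P3=16  P4=8  P5=22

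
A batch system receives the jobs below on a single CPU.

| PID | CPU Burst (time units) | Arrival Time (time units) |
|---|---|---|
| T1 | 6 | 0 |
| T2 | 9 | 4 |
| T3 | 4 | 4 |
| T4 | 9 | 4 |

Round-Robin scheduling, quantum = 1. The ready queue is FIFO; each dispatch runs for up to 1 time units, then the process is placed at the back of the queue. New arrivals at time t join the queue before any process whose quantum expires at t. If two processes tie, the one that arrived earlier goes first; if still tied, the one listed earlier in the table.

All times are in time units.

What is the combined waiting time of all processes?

44

Timeline: | T1 0-4 | T2 4-5 | T3 5-6 | T4 6-7 | T1 7-8 | T2 8-9 | T3 9-10 | T4 10-11 | T1 11-12 | T2 12-13 | T3 13-14 | T4 14-15 | T2 15-16 | T3 16-17 | T4 17-18 | T2 18-19 | T4 19-20 | T2 20-21 | T4 21-22 | T2 22-23 | T4 23-24 | T2 24-25 | T4 25-26 | T2 26-27 | T4 27-28 |
Completion: T1=12  T2=27  T3=17  T4=28
Turnaround (C−A): T1=12  T2=23  T3=13  T4=24
Waiting = turnaround − burst: T1=6, T2=14, T3=9, T4=15
Total waiting = 6 + 14 + 9 + 15 = 44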